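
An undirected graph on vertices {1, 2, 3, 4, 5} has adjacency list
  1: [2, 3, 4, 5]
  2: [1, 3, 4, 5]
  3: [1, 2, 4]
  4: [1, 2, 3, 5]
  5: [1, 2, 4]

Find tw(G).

A width-3 tree decomposition is:
Bags: B1 = {1, 2, 4, 5}  B2 = {1, 2, 3, 4}
Tree: B1–B2
Every bag has size at most 4, so the width is 4 − 1 = 3 and tw(G) ≤ 3. On the other hand G contains the 4-clique {1, 2, 3, 4}. A clique must lie in a single bag of any decomposition, so no decomposition can have width below 3. Therefore the treewidth is 3.

3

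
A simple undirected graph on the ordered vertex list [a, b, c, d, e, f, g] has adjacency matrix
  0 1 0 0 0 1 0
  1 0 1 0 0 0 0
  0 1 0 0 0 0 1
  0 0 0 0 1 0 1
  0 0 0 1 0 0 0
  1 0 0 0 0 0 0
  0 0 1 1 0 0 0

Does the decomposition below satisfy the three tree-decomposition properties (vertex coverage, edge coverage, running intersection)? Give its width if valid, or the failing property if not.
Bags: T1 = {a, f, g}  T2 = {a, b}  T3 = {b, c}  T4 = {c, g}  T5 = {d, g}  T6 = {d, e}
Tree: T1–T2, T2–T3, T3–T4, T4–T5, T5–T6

No — bags containing vertex g are not connected in the tree.

A tree decomposition must satisfy three properties: every vertex lies in some bag; for every edge, both endpoints lie together in some bag; and for every vertex, the bags containing it form a connected subtree. Here bags containing vertex g are not connected in the tree, so the decomposition is invalid.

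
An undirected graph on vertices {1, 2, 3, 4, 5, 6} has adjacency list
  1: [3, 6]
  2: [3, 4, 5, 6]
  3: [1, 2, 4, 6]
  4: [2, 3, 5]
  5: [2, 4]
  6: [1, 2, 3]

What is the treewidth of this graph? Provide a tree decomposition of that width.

Each bag holds 3 vertices, so the decomposition has width 2, which upper-bounds the treewidth. Conversely, {1, 3, 6} is a clique of size 3, and the vertices of any clique must share a bag in every tree decomposition; so some bag has ≥ 3 vertices and tw(G) ≥ 2. The upper and lower bounds meet at 2, so that is the treewidth.

Treewidth 2.
Bags: B1 = {1, 3, 6}  B2 = {2, 3, 6}  B3 = {2, 3, 4}  B4 = {2, 4, 5}
Tree: B1–B2, B2–B3, B3–B4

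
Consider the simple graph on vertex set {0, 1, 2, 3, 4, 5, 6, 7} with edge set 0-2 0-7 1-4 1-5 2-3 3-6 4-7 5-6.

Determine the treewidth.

2

A width-2 tree decomposition is:
Bags: B1 = {2, 3, 6}  B2 = {0, 2, 6}  B3 = {0, 6, 7}  B4 = {4, 6, 7}  B5 = {1, 4, 6}  B6 = {1, 5, 6}
Tree: B1–B2, B2–B3, B3–B4, B4–B5, B5–B6
Every bag has size at most 3, so the width is 3 − 1 = 2 and tw(G) ≤ 2. For the lower bound, G contains the cycle 6–3–2–0–7–4–1–5–6, so G is not a forest; only forests have treewidth ≤ 1, hence tw(G) ≥ 2. The upper and lower bounds meet at 2, so that is the treewidth.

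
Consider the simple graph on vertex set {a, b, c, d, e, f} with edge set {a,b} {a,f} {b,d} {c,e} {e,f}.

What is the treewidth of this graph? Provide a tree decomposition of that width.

Each bag holds 2 vertices, so the decomposition has width 1, which upper-bounds the treewidth. Since G has at least one edge (e.g. c–e), it is not an edgeless graph, so tw(G) ≥ 1. Therefore the treewidth is 1.

Treewidth 1.
Bags: B1 = {c, e}  B2 = {e, f}  B3 = {a, f}  B4 = {a, b}  B5 = {b, d}
Tree: B1–B2, B2–B3, B3–B4, B4–B5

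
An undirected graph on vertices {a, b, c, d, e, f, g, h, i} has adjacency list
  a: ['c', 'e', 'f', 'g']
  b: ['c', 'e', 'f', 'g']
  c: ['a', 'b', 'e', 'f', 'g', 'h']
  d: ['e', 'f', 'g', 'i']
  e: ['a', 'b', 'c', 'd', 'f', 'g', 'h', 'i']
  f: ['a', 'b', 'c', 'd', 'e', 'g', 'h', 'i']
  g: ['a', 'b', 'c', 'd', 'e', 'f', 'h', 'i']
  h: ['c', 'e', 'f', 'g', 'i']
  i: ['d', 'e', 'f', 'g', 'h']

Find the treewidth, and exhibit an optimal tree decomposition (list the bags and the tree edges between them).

Each bag holds 5 vertices, so the decomposition has width 4, which upper-bounds the treewidth. Conversely, {d, e, f, g, i} is a clique of size 5, and the vertices of any clique must share a bag in every tree decomposition; so some bag has ≥ 5 vertices and tw(G) ≥ 4. Therefore the treewidth is 4.

Treewidth 4.
Bags: B1 = {c, e, f, g, h}  B2 = {b, c, e, f, g}  B3 = {e, f, g, h, i}  B4 = {d, e, f, g, i}  B5 = {a, c, e, f, g}
Tree: B1–B2, B1–B3, B3–B4, B1–B5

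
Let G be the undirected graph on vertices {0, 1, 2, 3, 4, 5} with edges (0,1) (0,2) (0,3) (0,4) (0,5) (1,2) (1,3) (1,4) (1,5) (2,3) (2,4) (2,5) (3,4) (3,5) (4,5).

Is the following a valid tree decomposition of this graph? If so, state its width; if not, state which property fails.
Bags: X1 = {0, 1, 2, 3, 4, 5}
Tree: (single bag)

Yes; width 5.

Every vertex of G appears in some bag (union = {0, 1, 2, 3, 4, 5}); every edge is covered by a bag; and for each vertex v the set of bags containing v is connected in the bag tree. The decomposition is therefore valid. The largest bag has 6 vertices, so the width is 5.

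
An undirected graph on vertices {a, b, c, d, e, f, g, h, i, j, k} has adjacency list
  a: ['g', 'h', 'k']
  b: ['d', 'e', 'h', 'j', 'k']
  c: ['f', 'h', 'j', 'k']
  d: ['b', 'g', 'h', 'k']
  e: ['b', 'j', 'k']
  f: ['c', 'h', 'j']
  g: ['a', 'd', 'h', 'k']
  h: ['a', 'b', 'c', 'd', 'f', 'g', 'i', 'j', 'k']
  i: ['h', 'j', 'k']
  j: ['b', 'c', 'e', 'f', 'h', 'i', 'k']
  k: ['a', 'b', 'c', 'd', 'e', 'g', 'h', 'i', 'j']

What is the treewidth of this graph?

A width-3 tree decomposition is:
Bags: B1 = {b, h, j, k}  B2 = {b, d, h, k}  B3 = {b, e, j, k}  B4 = {d, g, h, k}  B5 = {h, i, j, k}  B6 = {a, g, h, k}  B7 = {c, h, j, k}  B8 = {c, f, h, j}
Tree: B1–B2, B1–B3, B2–B4, B1–B5, B4–B6, B5–B7, B7–B8
Every bag has size at most 4, so the width is 4 − 1 = 3 and tw(G) ≤ 3. For the lower bound, the 4 vertices {b, e, j, k} are pairwise adjacent, and any tree decomposition puts a clique entirely inside one bag — forcing width ≥ 3. The upper and lower bounds meet at 3, so that is the treewidth.

3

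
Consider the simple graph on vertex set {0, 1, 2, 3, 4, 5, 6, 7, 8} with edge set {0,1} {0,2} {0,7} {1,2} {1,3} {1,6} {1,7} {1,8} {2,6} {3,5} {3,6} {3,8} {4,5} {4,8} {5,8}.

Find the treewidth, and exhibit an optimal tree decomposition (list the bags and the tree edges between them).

Treewidth 2.
One such decomposition:
Bags: B1 = {3, 5, 8}  B2 = {1, 3, 8}  B3 = {1, 3, 6}  B4 = {1, 2, 6}  B5 = {4, 5, 8}  B6 = {0, 1, 2}  B7 = {0, 1, 7}
Tree: B1–B2, B2–B3, B3–B4, B1–B5, B4–B6, B6–B7

Each bag holds 3 vertices, so the decomposition has width 2, which upper-bounds the treewidth. Conversely, {0, 1, 2} is a clique of size 3, and the vertices of any clique must share a bag in every tree decomposition; so some bag has ≥ 3 vertices and tw(G) ≥ 2. Combining the bounds, tw(G) = 2.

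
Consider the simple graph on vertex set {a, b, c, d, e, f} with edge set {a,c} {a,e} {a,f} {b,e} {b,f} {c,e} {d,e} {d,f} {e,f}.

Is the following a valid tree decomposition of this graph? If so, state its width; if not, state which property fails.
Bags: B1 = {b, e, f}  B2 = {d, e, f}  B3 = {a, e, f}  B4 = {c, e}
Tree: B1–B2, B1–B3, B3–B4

A tree decomposition must satisfy three properties: every vertex lies in some bag; for every edge, both endpoints lie together in some bag; and for every vertex, the bags containing it form a connected subtree. Here edge (a,c) lies in no bag, so the decomposition is invalid.

No — edge (a,c) lies in no bag.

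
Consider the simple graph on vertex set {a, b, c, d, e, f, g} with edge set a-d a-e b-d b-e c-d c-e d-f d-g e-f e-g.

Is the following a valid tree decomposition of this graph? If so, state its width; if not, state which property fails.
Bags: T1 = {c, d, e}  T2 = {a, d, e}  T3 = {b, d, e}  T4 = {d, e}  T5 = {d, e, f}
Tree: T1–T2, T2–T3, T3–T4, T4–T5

No — vertex g appears in no bag.

A tree decomposition must satisfy three properties: every vertex lies in some bag; for every edge, both endpoints lie together in some bag; and for every vertex, the bags containing it form a connected subtree. Here vertex g appears in no bag, so the decomposition is invalid.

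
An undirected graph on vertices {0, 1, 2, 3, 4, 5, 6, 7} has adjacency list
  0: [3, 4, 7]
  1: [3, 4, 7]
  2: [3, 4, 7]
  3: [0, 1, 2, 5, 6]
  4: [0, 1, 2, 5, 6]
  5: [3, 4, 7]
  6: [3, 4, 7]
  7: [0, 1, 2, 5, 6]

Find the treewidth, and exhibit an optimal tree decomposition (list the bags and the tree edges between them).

Treewidth 3.
One optimal decomposition is:
Bags: B1 = {0, 3, 4, 7}  B2 = {2, 3, 4, 7}  B3 = {3, 4, 5, 7}  B4 = {3, 4, 6, 7}  B5 = {1, 3, 4, 7}
Tree: B1–B2, B2–B3, B3–B4, B4–B5

Every bag has size at most 4, so the width is 4 − 1 = 3 and tw(G) ≤ 3. For the lower bound: the 4 vertex sets {0,3}, {2,4}, {7}, {5} are disjoint, each induces a connected subgraph, and every pair is joined by at least one edge of G. Contracting each set to a single vertex therefore yields K_{4} as a minor, and since treewidth is minor-monotone, tw(G) ≥ tw(K_{4}) = 3. Hence tw(G) = 3 exactly.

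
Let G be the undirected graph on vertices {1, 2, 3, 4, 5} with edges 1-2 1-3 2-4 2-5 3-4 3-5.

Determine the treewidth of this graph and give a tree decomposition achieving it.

Treewidth 2.
One such decomposition:
Bags: B1 = {2, 3, 5}  B2 = {2, 3, 4}  B3 = {1, 2, 3}
Tree: B1–B2, B2–B3

The largest bag has 3 vertices, giving width 2; this decomposition certifies tw(G) ≤ 2. Since 5–3–4–2–5 is a cycle in G, G is not acyclic. Forests are exactly the graphs of treewidth ≤ 1, so tw(G) ≥ 2. Therefore the treewidth is 2.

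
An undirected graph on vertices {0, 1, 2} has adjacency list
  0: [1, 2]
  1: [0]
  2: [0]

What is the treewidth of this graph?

1

A width-1 tree decomposition is:
Bags: B1 = {0, 2}  B2 = {0, 1}
Tree: B1–B2
The largest bag has 2 vertices, giving width 1; this decomposition certifies tw(G) ≤ 1. G has an edge, so its treewidth is at least 1. Hence tw(G) = 1 exactly.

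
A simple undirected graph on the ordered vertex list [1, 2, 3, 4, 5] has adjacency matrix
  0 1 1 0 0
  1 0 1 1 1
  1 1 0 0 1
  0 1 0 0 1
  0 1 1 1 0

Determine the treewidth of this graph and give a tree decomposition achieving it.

Treewidth 2.
One such decomposition:
Bags: B1 = {2, 3, 5}  B2 = {1, 2, 3}  B3 = {2, 4, 5}
Tree: B1–B2, B1–B3

Each bag holds 3 vertices, so the decomposition has width 2, which upper-bounds the treewidth. For the lower bound, the 3 vertices {1, 2, 3} are pairwise adjacent, and any tree decomposition puts a clique entirely inside one bag — forcing width ≥ 2. Combining the bounds, tw(G) = 2.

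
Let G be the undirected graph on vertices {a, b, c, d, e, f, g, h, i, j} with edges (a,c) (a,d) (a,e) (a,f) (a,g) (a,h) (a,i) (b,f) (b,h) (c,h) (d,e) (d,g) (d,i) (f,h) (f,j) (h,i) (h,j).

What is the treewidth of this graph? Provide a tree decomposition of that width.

Every bag has size at most 3, so the width is 3 − 1 = 2 and tw(G) ≤ 2. On the other hand G contains the 3-clique {f, h, j}. A clique must lie in a single bag of any decomposition, so no decomposition can have width below 2. The upper and lower bounds meet at 2, so that is the treewidth.

Treewidth 2.
Bags: B1 = {a, h, i}  B2 = {a, d, i}  B3 = {a, d, g}  B4 = {a, c, h}  B5 = {a, d, e}  B6 = {a, f, h}  B7 = {b, f, h}  B8 = {f, h, j}
Tree: B1–B2, B2–B3, B1–B4, B3–B5, B4–B6, B6–B7, B6–B8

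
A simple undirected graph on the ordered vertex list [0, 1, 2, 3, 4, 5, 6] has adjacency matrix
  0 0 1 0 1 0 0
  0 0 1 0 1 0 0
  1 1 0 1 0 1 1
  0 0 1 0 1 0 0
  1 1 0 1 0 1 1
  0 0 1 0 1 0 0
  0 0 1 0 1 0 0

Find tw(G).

2

A width-2 tree decomposition is:
Bags: B1 = {2, 4, 6}  B2 = {2, 3, 4}  B3 = {0, 2, 4}  B4 = {1, 2, 4}  B5 = {2, 4, 5}
Tree: B1–B2, B2–B3, B3–B4, B4–B5
Every bag has size at most 3, so the width is 3 − 1 = 2 and tw(G) ≤ 2. The edges 4–6–2–3–4 form a cycle, so G is not a tree and its treewidth is at least 2. Hence tw(G) = 2 exactly.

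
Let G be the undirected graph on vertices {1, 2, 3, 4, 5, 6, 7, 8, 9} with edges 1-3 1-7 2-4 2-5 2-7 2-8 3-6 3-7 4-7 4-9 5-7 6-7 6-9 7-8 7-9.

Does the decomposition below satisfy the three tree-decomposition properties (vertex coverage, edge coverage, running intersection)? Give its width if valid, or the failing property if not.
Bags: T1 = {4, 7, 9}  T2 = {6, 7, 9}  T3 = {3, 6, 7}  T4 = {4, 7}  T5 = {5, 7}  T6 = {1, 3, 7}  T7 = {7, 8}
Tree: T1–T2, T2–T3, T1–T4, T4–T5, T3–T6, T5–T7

No — vertex 2 appears in no bag.

A tree decomposition must satisfy three properties: every vertex lies in some bag; for every edge, both endpoints lie together in some bag; and for every vertex, the bags containing it form a connected subtree. Here vertex 2 appears in no bag, so the decomposition is invalid.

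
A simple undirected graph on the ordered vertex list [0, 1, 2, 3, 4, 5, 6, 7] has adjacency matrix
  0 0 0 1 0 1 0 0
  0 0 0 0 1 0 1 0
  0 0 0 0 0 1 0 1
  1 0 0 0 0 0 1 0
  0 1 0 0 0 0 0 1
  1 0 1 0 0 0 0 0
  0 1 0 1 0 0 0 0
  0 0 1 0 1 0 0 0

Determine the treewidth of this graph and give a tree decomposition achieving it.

Every bag has size at most 3, so the width is 3 − 1 = 2 and tw(G) ≤ 2. For the lower bound, G contains the cycle 6–1–4–7–2–5–0–3–6, so G is not a forest; only forests have treewidth ≤ 1, hence tw(G) ≥ 2. Hence tw(G) = 2 exactly.

Treewidth 2.
One optimal decomposition is:
Bags: B1 = {1, 4, 6}  B2 = {4, 6, 7}  B3 = {2, 6, 7}  B4 = {2, 5, 6}  B5 = {0, 5, 6}  B6 = {0, 3, 6}
Tree: B1–B2, B2–B3, B3–B4, B4–B5, B5–B6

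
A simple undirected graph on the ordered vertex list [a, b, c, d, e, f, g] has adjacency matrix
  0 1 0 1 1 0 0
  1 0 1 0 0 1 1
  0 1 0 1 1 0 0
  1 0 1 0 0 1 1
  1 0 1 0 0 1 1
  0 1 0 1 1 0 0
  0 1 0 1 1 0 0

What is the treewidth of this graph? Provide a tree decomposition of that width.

Treewidth 3.
One such decomposition:
Bags: B1 = {b, c, d, e}  B2 = {b, d, e, f}  B3 = {b, d, e, g}  B4 = {a, b, d, e}
Tree: B1–B2, B2–B3, B3–B4

The largest bag has 4 vertices, giving width 3; this decomposition certifies tw(G) ≤ 3. For the lower bound: the 4 vertex sets {c,d}, {b,f}, {e}, {g} are disjoint, each induces a connected subgraph, and every pair is joined by at least one edge of G. Contracting each set to a single vertex therefore yields K_{4} as a minor, and since treewidth is minor-monotone, tw(G) ≥ tw(K_{4}) = 3. Combining the bounds, tw(G) = 3.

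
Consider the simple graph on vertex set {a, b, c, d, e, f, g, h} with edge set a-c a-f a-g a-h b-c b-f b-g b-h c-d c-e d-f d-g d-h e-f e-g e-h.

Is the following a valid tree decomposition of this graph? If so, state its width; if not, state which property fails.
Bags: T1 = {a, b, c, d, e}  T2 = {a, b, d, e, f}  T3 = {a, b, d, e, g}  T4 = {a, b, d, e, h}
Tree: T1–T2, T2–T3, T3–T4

Yes; width 4.

Vertex coverage: the bags together contain {a, b, c, d, e, f, g, h}, the full vertex set. Edge coverage: each edge of G has both endpoints in at least one bag. Running intersection: for every vertex, the bags containing it form a connected subtree. All three properties hold, so this is a valid tree decomposition of width max|bag| − 1 = 4, and hence tw(G) ≤ 4.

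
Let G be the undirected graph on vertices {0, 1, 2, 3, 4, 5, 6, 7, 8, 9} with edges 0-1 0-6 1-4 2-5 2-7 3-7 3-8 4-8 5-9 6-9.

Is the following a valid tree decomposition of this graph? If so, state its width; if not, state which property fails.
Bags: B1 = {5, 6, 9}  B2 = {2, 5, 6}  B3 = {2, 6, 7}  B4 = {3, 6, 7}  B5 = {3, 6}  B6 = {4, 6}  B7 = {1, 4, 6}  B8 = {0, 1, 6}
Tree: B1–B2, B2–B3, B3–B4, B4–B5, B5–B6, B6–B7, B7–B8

No — vertex 8 appears in no bag.

A tree decomposition must satisfy three properties: every vertex lies in some bag; for every edge, both endpoints lie together in some bag; and for every vertex, the bags containing it form a connected subtree. Here vertex 8 appears in no bag, so the decomposition is invalid.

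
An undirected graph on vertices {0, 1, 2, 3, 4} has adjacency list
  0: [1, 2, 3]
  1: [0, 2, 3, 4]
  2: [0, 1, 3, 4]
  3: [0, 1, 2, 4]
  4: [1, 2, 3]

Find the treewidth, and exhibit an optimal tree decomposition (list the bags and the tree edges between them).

Treewidth 3.
One such decomposition:
Bags: B1 = {0, 1, 2, 3}  B2 = {1, 2, 3, 4}
Tree: B1–B2

Every bag has size at most 4, so the width is 4 − 1 = 3 and tw(G) ≤ 3. On the other hand G contains the 4-clique {0, 1, 2, 3}. A clique must lie in a single bag of any decomposition, so no decomposition can have width below 3. Hence tw(G) = 3 exactly.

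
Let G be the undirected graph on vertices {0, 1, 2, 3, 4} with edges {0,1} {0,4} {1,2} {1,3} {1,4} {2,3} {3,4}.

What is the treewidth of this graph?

2

A width-2 tree decomposition is:
Bags: B1 = {1, 3, 4}  B2 = {0, 1, 4}  B3 = {1, 2, 3}
Tree: B1–B2, B1–B3
The largest bag has 3 vertices, giving width 2; this decomposition certifies tw(G) ≤ 2. For the lower bound, the 3 vertices {0, 1, 4} are pairwise adjacent, and any tree decomposition puts a clique entirely inside one bag — forcing width ≥ 2. The upper and lower bounds meet at 2, so that is the treewidth.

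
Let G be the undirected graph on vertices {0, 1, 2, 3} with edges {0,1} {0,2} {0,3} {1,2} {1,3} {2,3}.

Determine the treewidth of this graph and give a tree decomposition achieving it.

Treewidth 3.
Bags: B1 = {0, 1, 2, 3}
Tree: (single bag)

With just one bag of size 4, the width is 4 − 1 = 3, so tw(G) ≤ 3. On the other hand G contains the 4-clique {0, 1, 2, 3}. A clique must lie in a single bag of any decomposition, so no decomposition can have width below 3. Therefore the treewidth is 3.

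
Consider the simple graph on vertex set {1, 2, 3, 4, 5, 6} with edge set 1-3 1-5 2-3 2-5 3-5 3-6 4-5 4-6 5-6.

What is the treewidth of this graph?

2

A width-2 tree decomposition is:
Bags: B1 = {2, 3, 5}  B2 = {1, 3, 5}  B3 = {3, 5, 6}  B4 = {4, 5, 6}
Tree: B1–B2, B1–B3, B3–B4
Each bag holds 3 vertices, so the decomposition has width 2, which upper-bounds the treewidth. Conversely, {1, 3, 5} is a clique of size 3, and the vertices of any clique must share a bag in every tree decomposition; so some bag has ≥ 3 vertices and tw(G) ≥ 2. The upper and lower bounds meet at 2, so that is the treewidth.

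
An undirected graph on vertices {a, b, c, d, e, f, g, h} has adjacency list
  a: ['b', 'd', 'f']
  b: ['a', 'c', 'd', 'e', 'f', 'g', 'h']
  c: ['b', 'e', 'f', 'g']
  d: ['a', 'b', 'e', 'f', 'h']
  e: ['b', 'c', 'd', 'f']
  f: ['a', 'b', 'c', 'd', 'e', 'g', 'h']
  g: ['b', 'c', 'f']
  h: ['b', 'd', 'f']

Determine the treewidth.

A width-3 tree decomposition is:
Bags: B1 = {b, d, e, f}  B2 = {b, d, f, h}  B3 = {a, b, d, f}  B4 = {b, c, e, f}  B5 = {b, c, f, g}
Tree: B1–B2, B2–B3, B1–B4, B4–B5
Each bag holds 4 vertices, so the decomposition has width 3, which upper-bounds the treewidth. For the lower bound, the 4 vertices {b, d, e, f} are pairwise adjacent, and any tree decomposition puts a clique entirely inside one bag — forcing width ≥ 3. The upper and lower bounds meet at 3, so that is the treewidth.

3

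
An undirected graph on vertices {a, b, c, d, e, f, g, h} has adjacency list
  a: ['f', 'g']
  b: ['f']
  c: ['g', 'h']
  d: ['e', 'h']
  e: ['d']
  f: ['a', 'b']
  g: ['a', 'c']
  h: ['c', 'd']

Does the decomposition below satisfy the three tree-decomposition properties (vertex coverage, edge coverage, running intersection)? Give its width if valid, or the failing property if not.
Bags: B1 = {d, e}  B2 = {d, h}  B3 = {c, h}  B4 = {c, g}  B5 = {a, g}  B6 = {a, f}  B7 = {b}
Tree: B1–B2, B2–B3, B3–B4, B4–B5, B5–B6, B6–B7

A tree decomposition must satisfy three properties: every vertex lies in some bag; for every edge, both endpoints lie together in some bag; and for every vertex, the bags containing it form a connected subtree. Here edge (f,b) lies in no bag, so the decomposition is invalid.

No — edge (f,b) lies in no bag.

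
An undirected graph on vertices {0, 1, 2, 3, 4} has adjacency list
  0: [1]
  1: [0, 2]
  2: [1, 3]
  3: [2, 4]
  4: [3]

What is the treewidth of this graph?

1

A width-1 tree decomposition is:
Bags: B1 = {3, 4}  B2 = {2, 3}  B3 = {1, 2}  B4 = {0, 1}
Tree: B1–B2, B2–B3, B3–B4
Each bag holds 2 vertices, so the decomposition has width 1, which upper-bounds the treewidth. Any graph with an edge has treewidth ≥ 1, and G has the edge 4–3. Combining the bounds, tw(G) = 1.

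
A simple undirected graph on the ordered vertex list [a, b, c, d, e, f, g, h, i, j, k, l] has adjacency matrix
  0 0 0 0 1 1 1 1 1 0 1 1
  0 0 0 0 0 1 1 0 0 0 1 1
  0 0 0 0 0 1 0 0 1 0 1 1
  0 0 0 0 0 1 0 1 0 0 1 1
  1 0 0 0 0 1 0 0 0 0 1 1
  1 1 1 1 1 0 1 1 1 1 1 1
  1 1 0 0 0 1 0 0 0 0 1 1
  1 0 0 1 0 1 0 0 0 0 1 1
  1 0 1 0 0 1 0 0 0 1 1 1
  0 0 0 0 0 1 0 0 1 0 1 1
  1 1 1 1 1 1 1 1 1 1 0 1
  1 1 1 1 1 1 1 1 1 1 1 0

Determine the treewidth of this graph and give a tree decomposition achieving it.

Each bag holds 5 vertices, so the decomposition has width 4, which upper-bounds the treewidth. On the other hand G contains the 5-clique {d, f, h, k, l}. A clique must lie in a single bag of any decomposition, so no decomposition can have width below 4. Combining the bounds, tw(G) = 4.

Treewidth 4.
One such decomposition:
Bags: B1 = {a, f, i, k, l}  B2 = {a, f, h, k, l}  B3 = {d, f, h, k, l}  B4 = {a, f, g, k, l}  B5 = {a, e, f, k, l}  B6 = {c, f, i, k, l}  B7 = {f, i, j, k, l}  B8 = {b, f, g, k, l}
Tree: B1–B2, B2–B3, B1–B4, B2–B5, B1–B6, B6–B7, B4–B8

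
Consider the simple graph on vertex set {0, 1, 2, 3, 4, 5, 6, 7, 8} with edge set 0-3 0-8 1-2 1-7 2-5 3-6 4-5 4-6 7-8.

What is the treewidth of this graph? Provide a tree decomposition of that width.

The largest bag has 3 vertices, giving width 2; this decomposition certifies tw(G) ≤ 2. Since 8–7–1–2–5–4–6–3–0–8 is a cycle in G, G is not acyclic. Forests are exactly the graphs of treewidth ≤ 1, so tw(G) ≥ 2. Therefore the treewidth is 2.

Treewidth 2.
Bags: B1 = {1, 7, 8}  B2 = {1, 2, 8}  B3 = {2, 5, 8}  B4 = {4, 5, 8}  B5 = {4, 6, 8}  B6 = {3, 6, 8}  B7 = {0, 3, 8}
Tree: B1–B2, B2–B3, B3–B4, B4–B5, B5–B6, B6–B7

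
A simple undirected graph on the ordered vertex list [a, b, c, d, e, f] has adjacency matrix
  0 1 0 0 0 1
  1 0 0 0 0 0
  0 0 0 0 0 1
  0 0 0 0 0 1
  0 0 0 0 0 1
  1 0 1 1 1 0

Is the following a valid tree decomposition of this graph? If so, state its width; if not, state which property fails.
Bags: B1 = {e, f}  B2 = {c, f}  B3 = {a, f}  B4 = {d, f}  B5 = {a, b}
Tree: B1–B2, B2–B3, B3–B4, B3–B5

Checking the three conditions: (i) the bags cover all of {a, b, c, d, e, f}; (ii) for each edge, some bag contains both endpoints; (iii) the bags containing any fixed vertex form a subtree. All hold, so the decomposition is valid with width 2 − 1 = 1.

Yes; width 1.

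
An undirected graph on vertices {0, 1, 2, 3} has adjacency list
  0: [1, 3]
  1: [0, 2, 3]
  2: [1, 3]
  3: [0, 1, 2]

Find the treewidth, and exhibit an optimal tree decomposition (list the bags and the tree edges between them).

Treewidth 2.
One optimal decomposition is:
Bags: B1 = {1, 2, 3}  B2 = {0, 1, 3}
Tree: B1–B2

Each bag holds 3 vertices, so the decomposition has width 2, which upper-bounds the treewidth. On the other hand G contains the 3-clique {0, 1, 3}. A clique must lie in a single bag of any decomposition, so no decomposition can have width below 2. The upper and lower bounds meet at 2, so that is the treewidth.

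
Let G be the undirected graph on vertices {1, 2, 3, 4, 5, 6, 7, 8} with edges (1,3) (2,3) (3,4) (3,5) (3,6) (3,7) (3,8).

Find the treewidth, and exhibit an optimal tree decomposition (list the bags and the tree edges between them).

Every bag has size at most 2, so the width is 2 − 1 = 1 and tw(G) ≤ 1. Any graph with an edge has treewidth ≥ 1, and G has the edge 3–6. Therefore the treewidth is 1.

Treewidth 1.
Bags: B1 = {3, 6}  B2 = {3, 8}  B3 = {3, 7}  B4 = {1, 3}  B5 = {3, 4}  B6 = {3, 5}  B7 = {2, 3}
Tree: B1–B2, B2–B3, B3–B4, B4–B5, B1–B6, B5–B7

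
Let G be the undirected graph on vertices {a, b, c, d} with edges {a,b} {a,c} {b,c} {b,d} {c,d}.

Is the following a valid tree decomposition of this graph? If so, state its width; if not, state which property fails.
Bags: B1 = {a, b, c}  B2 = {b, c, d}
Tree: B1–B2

Yes; width 2.

Every vertex of G appears in some bag (union = {a, b, c, d}); every edge is covered by a bag; and for each vertex v the set of bags containing v is connected in the bag tree. The decomposition is therefore valid. The largest bag has 3 vertices, so the width is 2.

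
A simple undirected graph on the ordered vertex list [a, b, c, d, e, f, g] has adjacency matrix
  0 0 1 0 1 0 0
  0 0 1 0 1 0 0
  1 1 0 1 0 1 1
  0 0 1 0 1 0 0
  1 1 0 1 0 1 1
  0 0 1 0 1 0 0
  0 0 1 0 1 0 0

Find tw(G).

2

A width-2 tree decomposition is:
Bags: B1 = {b, c, e}  B2 = {c, e, g}  B3 = {c, d, e}  B4 = {c, e, f}  B5 = {a, c, e}
Tree: B1–B2, B2–B3, B3–B4, B4–B5
Every bag has size at most 3, so the width is 3 − 1 = 2 and tw(G) ≤ 2. For the lower bound, G contains the cycle e–b–c–g–e, so G is not a forest; only forests have treewidth ≤ 1, hence tw(G) ≥ 2. Therefore the treewidth is 2.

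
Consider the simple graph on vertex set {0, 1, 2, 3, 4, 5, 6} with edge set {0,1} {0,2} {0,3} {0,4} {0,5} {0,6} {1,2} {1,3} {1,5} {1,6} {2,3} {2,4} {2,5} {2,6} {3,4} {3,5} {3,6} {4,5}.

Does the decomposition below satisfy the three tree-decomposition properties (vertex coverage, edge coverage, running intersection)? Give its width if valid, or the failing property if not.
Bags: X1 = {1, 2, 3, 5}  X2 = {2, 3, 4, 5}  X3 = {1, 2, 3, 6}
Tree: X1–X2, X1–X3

A tree decomposition must satisfy three properties: every vertex lies in some bag; for every edge, both endpoints lie together in some bag; and for every vertex, the bags containing it form a connected subtree. Here vertex 0 appears in no bag, so the decomposition is invalid.

No — vertex 0 appears in no bag.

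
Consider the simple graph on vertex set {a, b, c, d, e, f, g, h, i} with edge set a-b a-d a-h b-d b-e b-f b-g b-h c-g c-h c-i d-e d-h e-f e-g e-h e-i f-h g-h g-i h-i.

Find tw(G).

3

A width-3 tree decomposition is:
Bags: B1 = {e, g, h, i}  B2 = {b, e, g, h}  B3 = {b, d, e, h}  B4 = {a, b, d, h}  B5 = {b, e, f, h}  B6 = {c, g, h, i}
Tree: B1–B2, B2–B3, B3–B4, B3–B5, B1–B6
The largest bag has 4 vertices, giving width 3; this decomposition certifies tw(G) ≤ 3. Conversely, {c, g, h, i} is a clique of size 4, and the vertices of any clique must share a bag in every tree decomposition; so some bag has ≥ 4 vertices and tw(G) ≥ 3. Therefore the treewidth is 3.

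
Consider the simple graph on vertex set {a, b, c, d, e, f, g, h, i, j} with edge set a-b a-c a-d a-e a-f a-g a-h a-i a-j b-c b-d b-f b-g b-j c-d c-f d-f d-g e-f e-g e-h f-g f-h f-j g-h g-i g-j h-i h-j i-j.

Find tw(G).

4

A width-4 tree decomposition is:
Bags: B1 = {a, b, f, g, j}  B2 = {a, f, g, h, j}  B3 = {a, g, h, i, j}  B4 = {a, b, d, f, g}  B5 = {a, b, c, d, f}  B6 = {a, e, f, g, h}
Tree: B1–B2, B2–B3, B1–B4, B4–B5, B2–B6
Each bag holds 5 vertices, so the decomposition has width 4, which upper-bounds the treewidth. Conversely, {a, b, d, f, g} is a clique of size 5, and the vertices of any clique must share a bag in every tree decomposition; so some bag has ≥ 5 vertices and tw(G) ≥ 4. Hence tw(G) = 4 exactly.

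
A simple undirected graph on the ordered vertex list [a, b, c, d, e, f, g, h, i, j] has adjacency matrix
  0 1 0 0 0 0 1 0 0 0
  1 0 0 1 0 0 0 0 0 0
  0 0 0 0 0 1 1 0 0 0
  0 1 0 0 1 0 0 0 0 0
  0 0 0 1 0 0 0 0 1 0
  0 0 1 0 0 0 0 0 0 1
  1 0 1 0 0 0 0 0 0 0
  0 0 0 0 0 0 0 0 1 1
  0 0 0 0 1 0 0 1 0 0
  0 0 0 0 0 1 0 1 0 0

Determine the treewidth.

A width-2 tree decomposition is:
Bags: B1 = {d, e, i}  B2 = {b, d, i}  B3 = {a, b, i}  B4 = {a, g, i}  B5 = {c, g, i}  B6 = {c, f, i}  B7 = {f, i, j}  B8 = {h, i, j}
Tree: B1–B2, B2–B3, B3–B4, B4–B5, B5–B6, B6–B7, B7–B8
The largest bag has 3 vertices, giving width 2; this decomposition certifies tw(G) ≤ 2. For the lower bound, G contains the cycle i–e–d–b–a–g–c–f–j–h–i, so G is not a forest; only forests have treewidth ≤ 1, hence tw(G) ≥ 2. Combining the bounds, tw(G) = 2.

2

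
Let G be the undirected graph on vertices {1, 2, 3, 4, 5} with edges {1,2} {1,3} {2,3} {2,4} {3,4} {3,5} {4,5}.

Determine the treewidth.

A width-2 tree decomposition is:
Bags: B1 = {1, 2, 3}  B2 = {2, 3, 4}  B3 = {3, 4, 5}
Tree: B1–B2, B2–B3
The largest bag has 3 vertices, giving width 2; this decomposition certifies tw(G) ≤ 2. Conversely, {1, 2, 3} is a clique of size 3, and the vertices of any clique must share a bag in every tree decomposition; so some bag has ≥ 3 vertices and tw(G) ≥ 2. Therefore the treewidth is 2.

2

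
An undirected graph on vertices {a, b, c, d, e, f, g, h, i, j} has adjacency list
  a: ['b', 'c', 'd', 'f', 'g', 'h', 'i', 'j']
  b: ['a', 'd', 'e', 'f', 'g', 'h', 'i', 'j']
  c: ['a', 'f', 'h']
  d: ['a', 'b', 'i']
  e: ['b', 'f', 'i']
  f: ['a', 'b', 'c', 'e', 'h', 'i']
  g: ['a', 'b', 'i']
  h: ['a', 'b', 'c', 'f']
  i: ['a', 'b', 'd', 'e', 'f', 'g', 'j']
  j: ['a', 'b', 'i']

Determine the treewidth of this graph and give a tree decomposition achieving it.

Treewidth 3.
One optimal decomposition is:
Bags: B1 = {a, b, i, j}  B2 = {a, b, d, i}  B3 = {a, b, f, i}  B4 = {b, e, f, i}  B5 = {a, b, f, h}  B6 = {a, c, f, h}  B7 = {a, b, g, i}
Tree: B1–B2, B1–B3, B3–B4, B3–B5, B5–B6, B3–B7

The largest bag has 4 vertices, giving width 3; this decomposition certifies tw(G) ≤ 3. Conversely, {a, c, f, h} is a clique of size 4, and the vertices of any clique must share a bag in every tree decomposition; so some bag has ≥ 4 vertices and tw(G) ≥ 3. Hence tw(G) = 3 exactly.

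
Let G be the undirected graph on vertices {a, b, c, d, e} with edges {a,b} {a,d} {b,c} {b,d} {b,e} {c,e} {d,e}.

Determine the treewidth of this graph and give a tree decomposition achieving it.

Every bag has size at most 3, so the width is 3 − 1 = 2 and tw(G) ≤ 2. For the lower bound, the 3 vertices {b, d, e} are pairwise adjacent, and any tree decomposition puts a clique entirely inside one bag — forcing width ≥ 2. Hence tw(G) = 2 exactly.

Treewidth 2.
One such decomposition:
Bags: B1 = {b, d, e}  B2 = {a, b, d}  B3 = {b, c, e}
Tree: B1–B2, B1–B3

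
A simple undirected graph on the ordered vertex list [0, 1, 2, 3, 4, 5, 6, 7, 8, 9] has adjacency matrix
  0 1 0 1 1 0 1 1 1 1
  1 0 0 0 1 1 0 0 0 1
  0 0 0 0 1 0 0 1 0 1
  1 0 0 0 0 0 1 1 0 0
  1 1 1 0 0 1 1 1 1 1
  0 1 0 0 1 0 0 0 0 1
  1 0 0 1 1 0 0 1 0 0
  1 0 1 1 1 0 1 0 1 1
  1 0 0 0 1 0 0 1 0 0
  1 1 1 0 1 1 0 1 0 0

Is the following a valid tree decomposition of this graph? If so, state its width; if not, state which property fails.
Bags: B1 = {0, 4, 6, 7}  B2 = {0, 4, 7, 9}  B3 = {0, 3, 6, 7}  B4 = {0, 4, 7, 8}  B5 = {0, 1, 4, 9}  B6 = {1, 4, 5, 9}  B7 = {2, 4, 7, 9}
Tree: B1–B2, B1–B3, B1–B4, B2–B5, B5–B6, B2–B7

Vertex coverage: the bags together contain {0, 1, 2, 3, 4, 5, 6, 7, 8, 9}, the full vertex set. Edge coverage: each edge of G has both endpoints in at least one bag. Running intersection: for every vertex, the bags containing it form a connected subtree. All three properties hold, so this is a valid tree decomposition of width max|bag| − 1 = 3, and hence tw(G) ≤ 3.

Yes; width 3.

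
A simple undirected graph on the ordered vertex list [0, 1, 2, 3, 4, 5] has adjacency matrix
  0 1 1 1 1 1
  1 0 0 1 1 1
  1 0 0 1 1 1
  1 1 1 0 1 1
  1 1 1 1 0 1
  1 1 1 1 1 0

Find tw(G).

4

A width-4 tree decomposition is:
Bags: B1 = {0, 2, 3, 4, 5}  B2 = {0, 1, 3, 4, 5}
Tree: B1–B2
Each bag holds 5 vertices, so the decomposition has width 4, which upper-bounds the treewidth. For the lower bound, the 5 vertices {0, 1, 3, 4, 5} are pairwise adjacent, and any tree decomposition puts a clique entirely inside one bag — forcing width ≥ 4. Combining the bounds, tw(G) = 4.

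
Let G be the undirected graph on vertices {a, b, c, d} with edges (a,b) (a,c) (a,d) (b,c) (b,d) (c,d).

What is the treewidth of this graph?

A width-3 tree decomposition is:
Bags: B1 = {a, b, c, d}
Tree: (single bag)
With just one bag of size 4, the width is 4 − 1 = 3, so tw(G) ≤ 3. On the other hand G contains the 4-clique {a, b, c, d}. A clique must lie in a single bag of any decomposition, so no decomposition can have width below 3. Therefore the treewidth is 3.

3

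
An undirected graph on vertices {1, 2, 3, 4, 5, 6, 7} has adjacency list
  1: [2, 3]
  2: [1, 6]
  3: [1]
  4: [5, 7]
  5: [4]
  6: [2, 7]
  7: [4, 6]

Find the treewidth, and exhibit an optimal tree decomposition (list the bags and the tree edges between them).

Treewidth 1.
Bags: B1 = {4, 5}  B2 = {4, 7}  B3 = {6, 7}  B4 = {2, 6}  B5 = {1, 2}  B6 = {1, 3}
Tree: B1–B2, B2–B3, B3–B4, B4–B5, B5–B6

Each bag holds 2 vertices, so the decomposition has width 1, which upper-bounds the treewidth. Since G has at least one edge (e.g. 5–4), it is not an edgeless graph, so tw(G) ≥ 1. Hence tw(G) = 1 exactly.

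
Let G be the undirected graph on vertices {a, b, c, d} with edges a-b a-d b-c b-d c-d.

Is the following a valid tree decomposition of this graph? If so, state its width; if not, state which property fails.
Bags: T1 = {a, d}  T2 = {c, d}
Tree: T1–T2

A tree decomposition must satisfy three properties: every vertex lies in some bag; for every edge, both endpoints lie together in some bag; and for every vertex, the bags containing it form a connected subtree. Here vertex b appears in no bag, so the decomposition is invalid.

No — vertex b appears in no bag.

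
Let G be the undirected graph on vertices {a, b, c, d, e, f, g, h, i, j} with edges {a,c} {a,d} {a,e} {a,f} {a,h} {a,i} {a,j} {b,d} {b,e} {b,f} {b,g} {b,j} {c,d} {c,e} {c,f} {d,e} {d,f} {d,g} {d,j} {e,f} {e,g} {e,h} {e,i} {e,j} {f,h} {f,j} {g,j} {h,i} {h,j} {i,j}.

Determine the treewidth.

A width-4 tree decomposition is:
Bags: B1 = {a, e, f, h, j}  B2 = {a, d, e, f, j}  B3 = {b, d, e, f, j}  B4 = {a, e, h, i, j}  B5 = {b, d, e, g, j}  B6 = {a, c, d, e, f}
Tree: B1–B2, B2–B3, B1–B4, B3–B5, B2–B6
Every bag has size at most 5, so the width is 5 − 1 = 4 and tw(G) ≤ 4. For the lower bound, the 5 vertices {b, d, e, g, j} are pairwise adjacent, and any tree decomposition puts a clique entirely inside one bag — forcing width ≥ 4. The upper and lower bounds meet at 4, so that is the treewidth.

4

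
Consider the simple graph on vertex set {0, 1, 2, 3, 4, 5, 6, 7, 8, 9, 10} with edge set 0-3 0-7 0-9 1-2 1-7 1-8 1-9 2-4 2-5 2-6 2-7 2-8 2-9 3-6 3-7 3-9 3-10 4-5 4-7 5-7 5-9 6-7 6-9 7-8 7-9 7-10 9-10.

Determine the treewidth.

A width-3 tree decomposition is:
Bags: B1 = {1, 2, 7, 9}  B2 = {2, 6, 7, 9}  B3 = {2, 5, 7, 9}  B4 = {3, 6, 7, 9}  B5 = {0, 3, 7, 9}  B6 = {3, 7, 9, 10}  B7 = {2, 4, 5, 7}  B8 = {1, 2, 7, 8}
Tree: B1–B2, B1–B3, B2–B4, B4–B5, B4–B6, B3–B7, B1–B8
The largest bag has 4 vertices, giving width 3; this decomposition certifies tw(G) ≤ 3. For the lower bound, the 4 vertices {1, 2, 7, 8} are pairwise adjacent, and any tree decomposition puts a clique entirely inside one bag — forcing width ≥ 3. Therefore the treewidth is 3.

3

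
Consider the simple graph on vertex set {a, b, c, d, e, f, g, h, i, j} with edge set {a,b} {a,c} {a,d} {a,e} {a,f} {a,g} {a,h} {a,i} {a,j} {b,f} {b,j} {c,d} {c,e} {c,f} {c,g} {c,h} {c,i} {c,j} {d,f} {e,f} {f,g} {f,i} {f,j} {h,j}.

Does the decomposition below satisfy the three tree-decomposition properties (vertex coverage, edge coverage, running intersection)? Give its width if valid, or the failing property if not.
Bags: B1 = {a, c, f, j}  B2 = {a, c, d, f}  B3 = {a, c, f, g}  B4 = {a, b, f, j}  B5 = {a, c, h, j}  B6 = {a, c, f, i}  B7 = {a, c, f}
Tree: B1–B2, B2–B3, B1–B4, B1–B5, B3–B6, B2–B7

A tree decomposition must satisfy three properties: every vertex lies in some bag; for every edge, both endpoints lie together in some bag; and for every vertex, the bags containing it form a connected subtree. Here vertex e appears in no bag, so the decomposition is invalid.

No — vertex e appears in no bag.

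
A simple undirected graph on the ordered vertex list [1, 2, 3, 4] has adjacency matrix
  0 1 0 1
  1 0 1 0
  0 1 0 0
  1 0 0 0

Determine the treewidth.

A width-1 tree decomposition is:
Bags: B1 = {2, 3}  B2 = {1, 2}  B3 = {1, 4}
Tree: B1–B2, B2–B3
The largest bag has 2 vertices, giving width 1; this decomposition certifies tw(G) ≤ 1. G has an edge, so its treewidth is at least 1. Combining the bounds, tw(G) = 1.

1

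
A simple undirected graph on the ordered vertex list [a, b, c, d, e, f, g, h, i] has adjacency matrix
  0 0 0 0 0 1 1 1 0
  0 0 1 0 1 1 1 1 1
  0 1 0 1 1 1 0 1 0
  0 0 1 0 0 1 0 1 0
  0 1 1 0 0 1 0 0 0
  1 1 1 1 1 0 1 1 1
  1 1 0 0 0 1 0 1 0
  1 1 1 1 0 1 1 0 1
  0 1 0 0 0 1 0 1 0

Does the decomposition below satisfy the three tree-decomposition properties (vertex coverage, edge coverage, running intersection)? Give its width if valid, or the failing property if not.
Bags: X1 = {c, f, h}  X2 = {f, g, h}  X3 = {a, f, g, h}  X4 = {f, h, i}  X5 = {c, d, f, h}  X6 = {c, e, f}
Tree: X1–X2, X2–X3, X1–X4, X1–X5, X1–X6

A tree decomposition must satisfy three properties: every vertex lies in some bag; for every edge, both endpoints lie together in some bag; and for every vertex, the bags containing it form a connected subtree. Here vertex b appears in no bag, so the decomposition is invalid.

No — vertex b appears in no bag.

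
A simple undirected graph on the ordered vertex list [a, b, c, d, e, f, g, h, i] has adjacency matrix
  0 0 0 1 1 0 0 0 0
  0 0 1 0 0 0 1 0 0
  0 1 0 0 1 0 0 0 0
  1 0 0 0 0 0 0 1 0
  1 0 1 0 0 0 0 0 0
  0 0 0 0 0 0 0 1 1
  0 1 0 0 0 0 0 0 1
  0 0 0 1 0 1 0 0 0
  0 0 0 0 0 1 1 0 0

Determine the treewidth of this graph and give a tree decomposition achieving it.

The largest bag has 3 vertices, giving width 2; this decomposition certifies tw(G) ≤ 2. The edges h–f–i–g–b–c–e–a–d–h form a cycle, so G is not a tree and its treewidth is at least 2. Hence tw(G) = 2 exactly.

Treewidth 2.
One optimal decomposition is:
Bags: B1 = {f, h, i}  B2 = {g, h, i}  B3 = {b, g, h}  B4 = {b, c, h}  B5 = {c, e, h}  B6 = {a, e, h}  B7 = {a, d, h}
Tree: B1–B2, B2–B3, B3–B4, B4–B5, B5–B6, B6–B7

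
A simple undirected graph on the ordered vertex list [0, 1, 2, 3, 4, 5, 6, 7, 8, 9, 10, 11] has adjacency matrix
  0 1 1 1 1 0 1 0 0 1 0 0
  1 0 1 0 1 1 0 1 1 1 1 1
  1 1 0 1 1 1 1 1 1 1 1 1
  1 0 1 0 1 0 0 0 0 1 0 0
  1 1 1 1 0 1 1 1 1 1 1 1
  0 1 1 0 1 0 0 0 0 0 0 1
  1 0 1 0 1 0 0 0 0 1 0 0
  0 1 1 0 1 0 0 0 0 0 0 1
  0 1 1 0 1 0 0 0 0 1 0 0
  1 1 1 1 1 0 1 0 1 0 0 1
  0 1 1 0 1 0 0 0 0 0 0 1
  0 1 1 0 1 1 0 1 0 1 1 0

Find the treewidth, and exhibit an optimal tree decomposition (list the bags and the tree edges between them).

The largest bag has 5 vertices, giving width 4; this decomposition certifies tw(G) ≤ 4. On the other hand G contains the 5-clique {0, 1, 2, 4, 9}. A clique must lie in a single bag of any decomposition, so no decomposition can have width below 4. Therefore the treewidth is 4.

Treewidth 4.
One such decomposition:
Bags: B1 = {1, 2, 4, 9, 11}  B2 = {1, 2, 4, 8, 9}  B3 = {1, 2, 4, 10, 11}  B4 = {0, 1, 2, 4, 9}  B5 = {0, 2, 3, 4, 9}  B6 = {0, 2, 4, 6, 9}  B7 = {1, 2, 4, 5, 11}  B8 = {1, 2, 4, 7, 11}
Tree: B1–B2, B1–B3, B2–B4, B4–B5, B5–B6, B3–B7, B1–B8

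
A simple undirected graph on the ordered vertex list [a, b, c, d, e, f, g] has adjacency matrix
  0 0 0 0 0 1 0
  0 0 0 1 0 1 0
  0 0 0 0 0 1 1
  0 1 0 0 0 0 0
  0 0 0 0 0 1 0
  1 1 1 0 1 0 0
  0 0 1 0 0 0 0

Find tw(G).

1

A width-1 tree decomposition is:
Bags: B1 = {e, f}  B2 = {b, f}  B3 = {a, f}  B4 = {b, d}  B5 = {c, f}  B6 = {c, g}
Tree: B1–B2, B1–B3, B2–B4, B2–B5, B5–B6
Each bag holds 2 vertices, so the decomposition has width 1, which upper-bounds the treewidth. Any graph with an edge has treewidth ≥ 1, and G has the edge f–e. Hence tw(G) = 1 exactly.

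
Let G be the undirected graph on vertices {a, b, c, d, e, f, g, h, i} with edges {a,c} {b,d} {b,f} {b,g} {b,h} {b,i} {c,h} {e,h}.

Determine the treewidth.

1

A width-1 tree decomposition is:
Bags: B1 = {b, h}  B2 = {c, h}  B3 = {b, f}  B4 = {e, h}  B5 = {b, i}  B6 = {b, g}  B7 = {b, d}  B8 = {a, c}
Tree: B1–B2, B1–B3, B1–B4, B3–B5, B1–B6, B6–B7, B2–B8
Each bag holds 2 vertices, so the decomposition has width 1, which upper-bounds the treewidth. Since G has at least one edge (e.g. h–b), it is not an edgeless graph, so tw(G) ≥ 1. Therefore the treewidth is 1.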